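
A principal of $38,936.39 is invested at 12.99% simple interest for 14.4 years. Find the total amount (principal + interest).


Total amount formula: A = P(1 + rt) = P + P·r·t
Interest: I = P × r × t = $38,936.39 × 0.1299 × 14.4 = $72,832.85
A = P + I = $38,936.39 + $72,832.85 = $111,769.24

A = P + I = P(1 + rt) = $111,769.24


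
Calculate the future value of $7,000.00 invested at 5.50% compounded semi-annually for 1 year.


Compound interest formula: A = P(1 + r/n)^(nt)
A = $7,000.00 × (1 + 0.055/2)^(2 × 1)
Growth factor: (1 + 0.055/2)^2 = 1.055756
A = $7,000.00 × 1.055756
A = $7,390.29

A = P(1 + r/n)^(nt) = $7,390.29


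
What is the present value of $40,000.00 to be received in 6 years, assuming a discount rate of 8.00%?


Present value formula: PV = FV / (1 + r)^t
PV = $40,000.00 / (1 + 0.08)^6
PV = $40,000.00 / 1.586874
PV = $25,206.79

PV = FV / (1 + r)^t = $25,206.79


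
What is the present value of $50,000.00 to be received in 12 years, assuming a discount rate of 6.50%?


Present value formula: PV = FV / (1 + r)^t
PV = $50,000.00 / (1 + 0.065)^12
PV = $50,000.00 / 2.1290962
PV = $23,484.14

PV = FV / (1 + r)^t = $23,484.14


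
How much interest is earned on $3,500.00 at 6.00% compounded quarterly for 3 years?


Compound interest earned = final amount − principal.
A = P(1 + r/n)^(nt) = $3,500.00 × (1 + 0.06/4)^(4 × 3) = $4,184.66
Interest = A − P = $4,184.66 − $3,500.00 = $684.66

Interest = A - P = $684.66


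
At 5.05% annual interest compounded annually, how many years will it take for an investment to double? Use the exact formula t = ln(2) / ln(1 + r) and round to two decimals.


Doubling condition: (1 + r)^t = 2
Take ln of both sides: t × ln(1 + r) = ln(2)
t = ln(2) / ln(1 + r)
t = 0.693147 / 0.049266
t = 14.07

t = ln(2) / ln(1 + r) = 14.07 years


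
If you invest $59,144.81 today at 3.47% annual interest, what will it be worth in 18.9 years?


Future value formula: FV = PV × (1 + r)^t
FV = $59,144.81 × (1 + 0.0347)^18.9
FV = $59,144.81 × 1.9054304
FV = $112,696.32

FV = PV × (1 + r)^t = $112,696.32


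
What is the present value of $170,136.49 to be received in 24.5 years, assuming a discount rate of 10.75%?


Present value formula: PV = FV / (1 + r)^t
PV = $170,136.49 / (1 + 0.1075)^24.5
PV = $170,136.49 / 12.201733
PV = $13,943.63

PV = FV / (1 + r)^t = $13,943.63


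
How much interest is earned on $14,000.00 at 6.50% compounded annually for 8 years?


Compound interest earned = final amount − principal.
A = P(1 + r/n)^(nt) = $14,000.00 × (1 + 0.065/1)^(1 × 8) = $23,169.94
Interest = A − P = $23,169.94 − $14,000.00 = $9,169.94

Interest = A - P = $9,169.94


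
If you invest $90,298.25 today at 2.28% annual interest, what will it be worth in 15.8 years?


Future value formula: FV = PV × (1 + r)^t
FV = $90,298.25 × (1 + 0.0228)^15.8
FV = $90,298.25 × 1.42788544
FV = $128,935.56

FV = PV × (1 + r)^t = $128,935.56


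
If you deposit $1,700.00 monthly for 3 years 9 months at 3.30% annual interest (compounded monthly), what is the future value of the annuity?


Future value of an ordinary annuity: FV = PMT × ((1 + r)^n − 1) / r
Monthly rate r = 0.033/12 = 0.00275, n = 45
FV = $1,700.00 × ((1 + 0.033/12)^45 − 1) / (0.033/12)
FV = $1,700.00 × 47.832982
FV = $81,316.07

FV = PMT × ((1+r)^n - 1)/r = $81,316.07


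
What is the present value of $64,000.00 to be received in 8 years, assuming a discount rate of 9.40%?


Present value formula: PV = FV / (1 + r)^t
PV = $64,000.00 / (1 + 0.094)^8
PV = $64,000.00 / 2.051817
PV = $31,191.87

PV = FV / (1 + r)^t = $31,191.87


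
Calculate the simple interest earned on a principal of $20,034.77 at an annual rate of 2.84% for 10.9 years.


Simple interest formula: I = P × r × t
I = $20,034.77 × 0.0284 × 10.9
I = $6,201.96

I = P × r × t = $6,201.96


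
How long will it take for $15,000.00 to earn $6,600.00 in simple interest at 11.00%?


Rearrange the simple interest formula for t:
I = P × r × t  ⇒  t = I / (P × r)
t = $6,600.00 / ($15,000.00 × 0.11)
t = 4

t = I/(P×r) = 4 years


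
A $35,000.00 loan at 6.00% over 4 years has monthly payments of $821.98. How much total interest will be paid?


Total paid over the life of the loan = PMT × n.
Total paid = $821.98 × 48 = $39,455.04
Total interest = total paid − principal = $39,455.04 − $35,000.00 = $4,455.04

Total interest = (PMT × n) - PV = $4,455.04


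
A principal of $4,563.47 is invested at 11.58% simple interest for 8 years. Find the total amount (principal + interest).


Total amount formula: A = P(1 + rt) = P + P·r·t
Interest: I = P × r × t = $4,563.47 × 0.1158 × 8 = $4,227.60
A = P + I = $4,563.47 + $4,227.60 = $8,791.07

A = P + I = P(1 + rt) = $8,791.07


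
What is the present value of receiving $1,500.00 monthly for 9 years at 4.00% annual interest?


Present value of an ordinary annuity: PV = PMT × (1 − (1 + r)^(−n)) / r
Monthly rate r = 0.04/12 ≈ 0.00333333, n = 108
PV = $1,500.00 × (1 − (1 + 0.04/12)^(−108)) / (0.04/12)
PV = $1,500.00 × 90.571761
PV = $135,857.64

PV = PMT × (1-(1+r)^(-n))/r = $135,857.64


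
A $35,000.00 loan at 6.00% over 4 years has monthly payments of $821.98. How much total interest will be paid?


Total paid over the life of the loan = PMT × n.
Total paid = $821.98 × 48 = $39,455.04
Total interest = total paid − principal = $39,455.04 − $35,000.00 = $4,455.04

Total interest = (PMT × n) - PV = $4,455.04


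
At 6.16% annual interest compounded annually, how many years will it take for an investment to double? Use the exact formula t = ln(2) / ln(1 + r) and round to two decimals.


Doubling condition: (1 + r)^t = 2
Take ln of both sides: t × ln(1 + r) = ln(2)
t = ln(2) / ln(1 + r)
t = 0.693147 / 0.059777
t = 11.60

t = ln(2) / ln(1 + r) = 11.60 years


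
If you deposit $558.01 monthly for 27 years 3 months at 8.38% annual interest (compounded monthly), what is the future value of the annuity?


Future value of an ordinary annuity: FV = PMT × ((1 + r)^n − 1) / r
Monthly rate r = 0.0838/12 ≈ 0.00698333, n = 327
FV = $558.01 × ((1 + 0.0838/12)^327 − 1) / (0.0838/12)
FV = $558.01 × 1250.676262
FV = $697,889.86

FV = PMT × ((1+r)^n - 1)/r = $697,889.86


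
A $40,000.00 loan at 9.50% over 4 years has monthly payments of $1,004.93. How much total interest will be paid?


Total paid over the life of the loan = PMT × n.
Total paid = $1,004.93 × 48 = $48,236.64
Total interest = total paid − principal = $48,236.64 − $40,000.00 = $8,236.64

Total interest = (PMT × n) - PV = $8,236.64


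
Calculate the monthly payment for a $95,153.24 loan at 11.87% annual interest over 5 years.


Loan payment formula: PMT = PV × r / (1 − (1 + r)^(−n))
Monthly rate r = 0.1187/12 ≈ 0.00989167, n = 60 months
Denominator: 1 − (1 + 0.1187/12)^(−60) = 0.445996
PMT = $95,153.24 × (0.1187/12) / 0.445996
PMT = $2,110.39 per month

PMT = PV × r / (1-(1+r)^(-n)) = $2,110.39/month


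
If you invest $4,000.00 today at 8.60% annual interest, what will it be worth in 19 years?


Future value formula: FV = PV × (1 + r)^t
FV = $4,000.00 × (1 + 0.086)^19
FV = $4,000.00 × 4.794758
FV = $19,179.03

FV = PV × (1 + r)^t = $19,179.03


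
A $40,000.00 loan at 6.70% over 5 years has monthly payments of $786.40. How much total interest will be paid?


Total paid over the life of the loan = PMT × n.
Total paid = $786.40 × 60 = $47,184.00
Total interest = total paid − principal = $47,184.00 − $40,000.00 = $7,184.00

Total interest = (PMT × n) - PV = $7,184.00


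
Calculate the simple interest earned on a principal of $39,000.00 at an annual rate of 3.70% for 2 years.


Simple interest formula: I = P × r × t
I = $39,000.00 × 0.037 × 2
I = $2,886.00

I = P × r × t = $2,886.00


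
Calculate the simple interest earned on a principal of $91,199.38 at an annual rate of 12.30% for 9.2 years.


Simple interest formula: I = P × r × t
I = $91,199.38 × 0.123 × 9.2
I = $103,201.22

I = P × r × t = $103,201.22


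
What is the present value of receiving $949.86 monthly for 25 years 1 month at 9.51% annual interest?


Present value of an ordinary annuity: PV = PMT × (1 − (1 + r)^(−n)) / r
Monthly rate r = 0.0951/12 = 0.007925, n = 301
PV = $949.86 × (1 − (1 + 0.0951/12)^(−301)) / (0.0951/12)
PV = $949.86 × 114.4581148
PV = $108,719.18

PV = PMT × (1-(1+r)^(-n))/r = $108,719.18


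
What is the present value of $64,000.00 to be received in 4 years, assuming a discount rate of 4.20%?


Present value formula: PV = FV / (1 + r)^t
PV = $64,000.00 / (1 + 0.042)^4
PV = $64,000.00 / 1.1788835
PV = $54,288.66

PV = FV / (1 + r)^t = $54,288.66


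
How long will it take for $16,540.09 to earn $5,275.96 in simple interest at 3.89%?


Rearrange the simple interest formula for t:
I = P × r × t  ⇒  t = I / (P × r)
t = $5,275.96 / ($16,540.09 × 0.0389)
t = 8.2

t = I/(P×r) = 8.2 years


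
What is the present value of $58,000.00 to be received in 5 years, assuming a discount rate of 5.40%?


Present value formula: PV = FV / (1 + r)^t
PV = $58,000.00 / (1 + 0.054)^5
PV = $58,000.00 / 1.3007776
PV = $44,588.71

PV = FV / (1 + r)^t = $44,588.71


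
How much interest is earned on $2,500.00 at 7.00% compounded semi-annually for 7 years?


Compound interest earned = final amount − principal.
A = P(1 + r/n)^(nt) = $2,500.00 × (1 + 0.07/2)^(2 × 7) = $4,046.74
Interest = A − P = $4,046.74 − $2,500.00 = $1,546.74

Interest = A - P = $1,546.74


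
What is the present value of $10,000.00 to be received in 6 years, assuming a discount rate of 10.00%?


Present value formula: PV = FV / (1 + r)^t
PV = $10,000.00 / (1 + 0.1)^6
PV = $10,000.00 / 1.771561
PV = $5,644.74

PV = FV / (1 + r)^t = $5,644.74


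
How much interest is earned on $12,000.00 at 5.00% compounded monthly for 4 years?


Compound interest earned = final amount − principal.
A = P(1 + r/n)^(nt) = $12,000.00 × (1 + 0.05/12)^(12 × 4) = $14,650.74
Interest = A − P = $14,650.74 − $12,000.00 = $2,650.74

Interest = A - P = $2,650.74


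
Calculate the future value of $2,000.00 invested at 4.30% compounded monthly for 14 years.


Compound interest formula: A = P(1 + r/n)^(nt)
A = $2,000.00 × (1 + 0.043/12)^(12 × 14)
Growth factor: (1 + 0.043/12)^168 = 1.823803
A = $2,000.00 × 1.823803
A = $3,647.61

A = P(1 + r/n)^(nt) = $3,647.61


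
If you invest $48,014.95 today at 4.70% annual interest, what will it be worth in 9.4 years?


Future value formula: FV = PV × (1 + r)^t
FV = $48,014.95 × (1 + 0.047)^9.4
FV = $48,014.95 × 1.5399223
FV = $73,939.29

FV = PV × (1 + r)^t = $73,939.29


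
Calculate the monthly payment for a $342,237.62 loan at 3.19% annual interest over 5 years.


Loan payment formula: PMT = PV × r / (1 − (1 + r)^(−n))
Monthly rate r = 0.0319/12 ≈ 0.00265833, n = 60 months
Denominator: 1 − (1 + 0.0319/12)^(−60) = 0.1472496
PMT = $342,237.62 × (0.0319/12) / 0.1472496
PMT = $6,178.50 per month

PMT = PV × r / (1-(1+r)^(-n)) = $6,178.50/month


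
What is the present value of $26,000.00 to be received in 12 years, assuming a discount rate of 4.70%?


Present value formula: PV = FV / (1 + r)^t
PV = $26,000.00 / (1 + 0.047)^12
PV = $26,000.00 / 1.7352425
PV = $14,983.50

PV = FV / (1 + r)^t = $14,983.50


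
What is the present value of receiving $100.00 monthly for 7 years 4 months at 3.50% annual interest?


Present value of an ordinary annuity: PV = PMT × (1 − (1 + r)^(−n)) / r
Monthly rate r = 0.035/12 ≈ 0.00291667, n = 88
PV = $100.00 × (1 − (1 + 0.035/12)^(−88)) / (0.035/12)
PV = $100.00 × 77.514819
PV = $7,751.48

PV = PMT × (1-(1+r)^(-n))/r = $7,751.48


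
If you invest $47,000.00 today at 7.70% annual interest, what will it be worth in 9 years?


Future value formula: FV = PV × (1 + r)^t
FV = $47,000.00 × (1 + 0.077)^9
FV = $47,000.00 × 1.9495812
FV = $91,630.32

FV = PV × (1 + r)^t = $91,630.32


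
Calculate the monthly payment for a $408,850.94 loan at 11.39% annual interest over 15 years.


Loan payment formula: PMT = PV × r / (1 − (1 + r)^(−n))
Monthly rate r = 0.1139/12 ≈ 0.00949167, n = 180 months
Denominator: 1 − (1 + 0.1139/12)^(−180) = 0.817397
PMT = $408,850.94 × (0.1139/12) / 0.817397
PMT = $4,747.60 per month

PMT = PV × r / (1-(1+r)^(-n)) = $4,747.60/month


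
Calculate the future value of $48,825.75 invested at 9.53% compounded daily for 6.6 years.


Compound interest formula: A = P(1 + r/n)^(nt)
A = $48,825.75 × (1 + 0.0953/365)^(365 × 6.6)
Growth factor: (1 + 0.0953/365)^2409 = 1.8755424
A = $48,825.75 × 1.8755424
A = $91,574.76

A = P(1 + r/n)^(nt) = $91,574.76


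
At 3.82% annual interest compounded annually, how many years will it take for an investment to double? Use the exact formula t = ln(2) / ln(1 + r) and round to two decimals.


Doubling condition: (1 + r)^t = 2
Take ln of both sides: t × ln(1 + r) = ln(2)
t = ln(2) / ln(1 + r)
t = 0.693147 / 0.037488
t = 18.49

t = ln(2) / ln(1 + r) = 18.49 years


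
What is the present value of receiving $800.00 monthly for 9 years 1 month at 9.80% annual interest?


Present value of an ordinary annuity: PV = PMT × (1 − (1 + r)^(−n)) / r
Monthly rate r = 0.098/12 ≈ 0.00816667, n = 109
PV = $800.00 × (1 − (1 + 0.098/12)^(−109)) / (0.098/12)
PV = $800.00 × 71.990896
PV = $57,592.72

PV = PMT × (1-(1+r)^(-n))/r = $57,592.72


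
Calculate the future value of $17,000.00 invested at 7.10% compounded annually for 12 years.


Compound interest formula: A = P(1 + r/n)^(nt)
A = $17,000.00 × (1 + 0.071/1)^(1 × 12)
Growth factor: (1 + 0.071/1)^12 = 2.277580
A = $17,000.00 × 2.277580
A = $38,718.86

A = P(1 + r/n)^(nt) = $38,718.86


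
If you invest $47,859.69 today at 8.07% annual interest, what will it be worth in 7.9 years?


Future value formula: FV = PV × (1 + r)^t
FV = $47,859.69 × (1 + 0.0807)^7.9
FV = $47,859.69 × 1.8461658
FV = $88,356.92

FV = PV × (1 + r)^t = $88,356.92


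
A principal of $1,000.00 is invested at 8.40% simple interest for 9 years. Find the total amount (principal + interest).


Total amount formula: A = P(1 + rt) = P + P·r·t
Interest: I = P × r × t = $1,000.00 × 0.084 × 9 = $756.00
A = P + I = $1,000.00 + $756.00 = $1,756.00

A = P + I = P(1 + rt) = $1,756.00


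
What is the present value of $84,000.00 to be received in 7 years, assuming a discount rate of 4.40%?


Present value formula: PV = FV / (1 + r)^t
PV = $84,000.00 / (1 + 0.044)^7
PV = $84,000.00 / 1.3517721
PV = $62,140.65

PV = FV / (1 + r)^t = $62,140.65


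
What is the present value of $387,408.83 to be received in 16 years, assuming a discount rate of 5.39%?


Present value formula: PV = FV / (1 + r)^t
PV = $387,408.83 / (1 + 0.0539)^16
PV = $387,408.83 / 2.316277
PV = $167,254.97

PV = FV / (1 + r)^t = $167,254.97


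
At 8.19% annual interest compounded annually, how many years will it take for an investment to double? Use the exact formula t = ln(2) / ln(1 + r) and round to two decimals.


Doubling condition: (1 + r)^t = 2
Take ln of both sides: t × ln(1 + r) = ln(2)
t = ln(2) / ln(1 + r)
t = 0.693147 / 0.078719
t = 8.81

t = ln(2) / ln(1 + r) = 8.81 years


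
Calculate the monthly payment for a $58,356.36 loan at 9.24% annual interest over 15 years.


Loan payment formula: PMT = PV × r / (1 − (1 + r)^(−n))
Monthly rate r = 0.0924/12 = 0.0077, n = 180 months
Denominator: 1 − (1 + 0.0924/12)^(−180) = 0.748595
PMT = $58,356.36 × (0.0924/12) / 0.748595
PMT = $600.25 per month

PMT = PV × r / (1-(1+r)^(-n)) = $600.25/month


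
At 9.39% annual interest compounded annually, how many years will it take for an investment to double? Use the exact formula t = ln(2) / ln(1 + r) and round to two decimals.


Doubling condition: (1 + r)^t = 2
Take ln of both sides: t × ln(1 + r) = ln(2)
t = ln(2) / ln(1 + r)
t = 0.693147 / 0.089749
t = 7.72

t = ln(2) / ln(1 + r) = 7.72 years


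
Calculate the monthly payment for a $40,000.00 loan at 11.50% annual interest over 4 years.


Loan payment formula: PMT = PV × r / (1 − (1 + r)^(−n))
Monthly rate r = 0.115/12 ≈ 0.00958333, n = 48 months
Denominator: 1 − (1 + 0.115/12)^(−48) = 0.367332
PMT = $40,000.00 × (0.115/12) / 0.367332
PMT = $1,043.56 per month

PMT = PV × r / (1-(1+r)^(-n)) = $1,043.56/month


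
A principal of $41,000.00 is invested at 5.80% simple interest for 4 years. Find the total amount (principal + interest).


Total amount formula: A = P(1 + rt) = P + P·r·t
Interest: I = P × r × t = $41,000.00 × 0.058 × 4 = $9,512.00
A = P + I = $41,000.00 + $9,512.00 = $50,512.00

A = P + I = P(1 + rt) = $50,512.00


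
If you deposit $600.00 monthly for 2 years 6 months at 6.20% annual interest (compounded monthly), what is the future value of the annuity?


Future value of an ordinary annuity: FV = PMT × ((1 + r)^n − 1) / r
Monthly rate r = 0.062/12 ≈ 0.00516667, n = 30
FV = $600.00 × ((1 + 0.062/12)^30 − 1) / (0.062/12)
FV = $600.00 × 32.359763
FV = $19,415.86

FV = PMT × ((1+r)^n - 1)/r = $19,415.86


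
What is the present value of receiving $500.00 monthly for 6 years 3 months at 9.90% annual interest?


Present value of an ordinary annuity: PV = PMT × (1 − (1 + r)^(−n)) / r
Monthly rate r = 0.099/12 = 0.00825, n = 75
PV = $500.00 × (1 − (1 + 0.099/12)^(−75)) / (0.099/12)
PV = $500.00 × 55.759243
PV = $27,879.62

PV = PMT × (1-(1+r)^(-n))/r = $27,879.62


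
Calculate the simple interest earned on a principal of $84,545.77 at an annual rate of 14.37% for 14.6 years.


Simple interest formula: I = P × r × t
I = $84,545.77 × 0.1437 × 14.6
I = $177,378.72

I = P × r × t = $177,378.72


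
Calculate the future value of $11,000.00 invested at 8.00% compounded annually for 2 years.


Compound interest formula: A = P(1 + r/n)^(nt)
A = $11,000.00 × (1 + 0.08/1)^(1 × 2)
Growth factor: (1 + 0.08/1)^2 = 1.166400
A = $11,000.00 × 1.166400
A = $12,830.40

A = P(1 + r/n)^(nt) = $12,830.40


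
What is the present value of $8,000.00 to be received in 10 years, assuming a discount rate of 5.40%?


Present value formula: PV = FV / (1 + r)^t
PV = $8,000.00 / (1 + 0.054)^10
PV = $8,000.00 / 1.692022
PV = $4,728.07

PV = FV / (1 + r)^t = $4,728.07


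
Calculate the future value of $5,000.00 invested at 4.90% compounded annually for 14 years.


Compound interest formula: A = P(1 + r/n)^(nt)
A = $5,000.00 × (1 + 0.049/1)^(1 × 14)
Growth factor: (1 + 0.049/1)^14 = 1.9536953
A = $5,000.00 × 1.9536953
A = $9,768.48

A = P(1 + r/n)^(nt) = $9,768.48


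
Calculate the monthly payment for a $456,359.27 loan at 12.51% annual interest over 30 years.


Loan payment formula: PMT = PV × r / (1 − (1 + r)^(−n))
Monthly rate r = 0.1251/12 = 0.010425, n = 360 months
Denominator: 1 − (1 + 0.1251/12)^(−360) = 0.976093
PMT = $456,359.27 × (0.1251/12) / 0.976093
PMT = $4,874.07 per month

PMT = PV × r / (1-(1+r)^(-n)) = $4,874.07/month


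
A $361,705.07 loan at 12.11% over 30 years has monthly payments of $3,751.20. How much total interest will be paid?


Total paid over the life of the loan = PMT × n.
Total paid = $3,751.20 × 360 = $1,350,432.00
Total interest = total paid − principal = $1,350,432.00 − $361,705.07 = $988,726.93

Total interest = (PMT × n) - PV = $988,726.93


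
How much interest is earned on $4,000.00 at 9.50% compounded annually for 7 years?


Compound interest earned = final amount − principal.
A = P(1 + r/n)^(nt) = $4,000.00 × (1 + 0.095/1)^(1 × 7) = $7,550.21
Interest = A − P = $7,550.21 − $4,000.00 = $3,550.21

Interest = A - P = $3,550.21


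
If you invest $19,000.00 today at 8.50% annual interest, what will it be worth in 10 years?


Future value formula: FV = PV × (1 + r)^t
FV = $19,000.00 × (1 + 0.085)^10
FV = $19,000.00 × 2.26098344
FV = $42,958.69

FV = PV × (1 + r)^t = $42,958.69


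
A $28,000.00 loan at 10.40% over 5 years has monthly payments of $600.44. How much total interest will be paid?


Total paid over the life of the loan = PMT × n.
Total paid = $600.44 × 60 = $36,026.40
Total interest = total paid − principal = $36,026.40 − $28,000.00 = $8,026.40

Total interest = (PMT × n) - PV = $8,026.40


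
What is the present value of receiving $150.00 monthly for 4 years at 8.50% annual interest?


Present value of an ordinary annuity: PV = PMT × (1 − (1 + r)^(−n)) / r
Monthly rate r = 0.085/12 ≈ 0.00708333, n = 48
PV = $150.00 × (1 − (1 + 0.085/12)^(−48)) / (0.085/12)
PV = $150.00 × 40.570744
PV = $6,085.61

PV = PMT × (1-(1+r)^(-n))/r = $6,085.61


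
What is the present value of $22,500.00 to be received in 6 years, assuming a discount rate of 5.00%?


Present value formula: PV = FV / (1 + r)^t
PV = $22,500.00 / (1 + 0.05)^6
PV = $22,500.00 / 1.3400956
PV = $16,789.85

PV = FV / (1 + r)^t = $16,789.85


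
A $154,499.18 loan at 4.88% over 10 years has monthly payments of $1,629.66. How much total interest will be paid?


Total paid over the life of the loan = PMT × n.
Total paid = $1,629.66 × 120 = $195,559.20
Total interest = total paid − principal = $195,559.20 − $154,499.18 = $41,060.02

Total interest = (PMT × n) - PV = $41,060.02


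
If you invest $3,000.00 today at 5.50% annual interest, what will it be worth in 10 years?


Future value formula: FV = PV × (1 + r)^t
FV = $3,000.00 × (1 + 0.055)^10
FV = $3,000.00 × 1.708144
FV = $5,124.43

FV = PV × (1 + r)^t = $5,124.43


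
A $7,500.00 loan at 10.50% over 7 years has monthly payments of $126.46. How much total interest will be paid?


Total paid over the life of the loan = PMT × n.
Total paid = $126.46 × 84 = $10,622.64
Total interest = total paid − principal = $10,622.64 − $7,500.00 = $3,122.64

Total interest = (PMT × n) - PV = $3,122.64


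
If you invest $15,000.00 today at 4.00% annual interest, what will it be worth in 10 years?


Future value formula: FV = PV × (1 + r)^t
FV = $15,000.00 × (1 + 0.04)^10
FV = $15,000.00 × 1.480244
FV = $22,203.66

FV = PV × (1 + r)^t = $22,203.66


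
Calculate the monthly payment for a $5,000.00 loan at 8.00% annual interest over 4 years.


Loan payment formula: PMT = PV × r / (1 − (1 + r)^(−n))
Monthly rate r = 0.08/12 ≈ 0.00666667, n = 48 months
Denominator: 1 − (1 + 0.08/12)^(−48) = 0.273079
PMT = $5,000.00 × (0.08/12) / 0.273079
PMT = $122.06 per month

PMT = PV × r / (1-(1+r)^(-n)) = $122.06/month


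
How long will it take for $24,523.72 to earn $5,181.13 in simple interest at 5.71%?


Rearrange the simple interest formula for t:
I = P × r × t  ⇒  t = I / (P × r)
t = $5,181.13 / ($24,523.72 × 0.0571)
t = 3.7

t = I/(P×r) = 3.7 years


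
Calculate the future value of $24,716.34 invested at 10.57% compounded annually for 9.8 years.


Compound interest formula: A = P(1 + r/n)^(nt)
A = $24,716.34 × (1 + 0.1057/1)^(1 × 9.8)
Growth factor: (1 + 0.1057/1)^9.8 = 2.67698313
A = $24,716.34 × 2.67698313
A = $66,165.23

A = P(1 + r/n)^(nt) = $66,165.23


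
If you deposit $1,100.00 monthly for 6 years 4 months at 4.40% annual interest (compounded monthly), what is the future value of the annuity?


Future value of an ordinary annuity: FV = PMT × ((1 + r)^n − 1) / r
Monthly rate r = 0.044/12 ≈ 0.00366667, n = 76
FV = $1,100.00 × ((1 + 0.044/12)^76 − 1) / (0.044/12)
FV = $1,100.00 × 87.461880
FV = $96,208.07

FV = PMT × ((1+r)^n - 1)/r = $96,208.07


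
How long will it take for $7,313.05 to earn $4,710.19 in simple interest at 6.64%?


Rearrange the simple interest formula for t:
I = P × r × t  ⇒  t = I / (P × r)
t = $4,710.19 / ($7,313.05 × 0.0664)
t = 9.7

t = I/(P×r) = 9.7 years


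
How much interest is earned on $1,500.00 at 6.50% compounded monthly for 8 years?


Compound interest earned = final amount − principal.
A = P(1 + r/n)^(nt) = $1,500.00 × (1 + 0.065/12)^(12 × 8) = $2,519.50
Interest = A − P = $2,519.50 − $1,500.00 = $1,019.50

Interest = A - P = $1,019.50


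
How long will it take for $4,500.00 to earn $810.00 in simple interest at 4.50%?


Rearrange the simple interest formula for t:
I = P × r × t  ⇒  t = I / (P × r)
t = $810.00 / ($4,500.00 × 0.045)
t = 4

t = I/(P×r) = 4 years


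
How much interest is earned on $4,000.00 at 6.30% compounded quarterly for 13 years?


Compound interest earned = final amount − principal.
A = P(1 + r/n)^(nt) = $4,000.00 × (1 + 0.063/4)^(4 × 13) = $9,015.20
Interest = A − P = $9,015.20 − $4,000.00 = $5,015.20

Interest = A - P = $5,015.20


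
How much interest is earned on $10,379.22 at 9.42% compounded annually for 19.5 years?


Compound interest earned = final amount − principal.
A = P(1 + r/n)^(nt) = $10,379.22 × (1 + 0.0942/1)^(1 × 19.5) = $60,055.19
Interest = A − P = $60,055.19 − $10,379.22 = $49,675.97

Interest = A - P = $49,675.97


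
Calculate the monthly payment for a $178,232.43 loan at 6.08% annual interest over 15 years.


Loan payment formula: PMT = PV × r / (1 − (1 + r)^(−n))
Monthly rate r = 0.0608/12 ≈ 0.00506667, n = 180 months
Denominator: 1 − (1 + 0.0608/12)^(−180) = 0.597354
PMT = $178,232.43 × (0.0608/12) / 0.597354
PMT = $1,511.74 per month

PMT = PV × r / (1-(1+r)^(-n)) = $1,511.74/month


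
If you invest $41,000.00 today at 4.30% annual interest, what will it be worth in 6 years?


Future value formula: FV = PV × (1 + r)^t
FV = $41,000.00 × (1 + 0.043)^6
FV = $41,000.00 × 1.2873773
FV = $52,782.47

FV = PV × (1 + r)^t = $52,782.47


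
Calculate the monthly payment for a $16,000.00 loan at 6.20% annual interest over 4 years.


Loan payment formula: PMT = PV × r / (1 − (1 + r)^(−n))
Monthly rate r = 0.062/12 ≈ 0.00516667, n = 48 months
Denominator: 1 − (1 + 0.062/12)^(−48) = 0.219142
PMT = $16,000.00 × (0.062/12) / 0.219142
PMT = $377.23 per month

PMT = PV × r / (1-(1+r)^(-n)) = $377.23/month


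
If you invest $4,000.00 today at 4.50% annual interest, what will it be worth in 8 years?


Future value formula: FV = PV × (1 + r)^t
FV = $4,000.00 × (1 + 0.045)^8
FV = $4,000.00 × 1.422101
FV = $5,688.40

FV = PV × (1 + r)^t = $5,688.40


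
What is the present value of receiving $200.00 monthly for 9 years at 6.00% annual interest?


Present value of an ordinary annuity: PV = PMT × (1 − (1 + r)^(−n)) / r
Monthly rate r = 0.06/12 = 0.005, n = 108
PV = $200.00 × (1 − (1 + 0.06/12)^(−108)) / (0.06/12)
PV = $200.00 × 83.293424
PV = $16,658.68

PV = PMT × (1-(1+r)^(-n))/r = $16,658.68


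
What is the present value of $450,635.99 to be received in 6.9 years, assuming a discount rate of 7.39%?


Present value formula: PV = FV / (1 + r)^t
PV = $450,635.99 / (1 + 0.0739)^6.9
PV = $450,635.99 / 1.6354999
PV = $275,534.10

PV = FV / (1 + r)^t = $275,534.10


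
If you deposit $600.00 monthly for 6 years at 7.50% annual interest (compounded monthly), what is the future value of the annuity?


Future value of an ordinary annuity: FV = PMT × ((1 + r)^n − 1) / r
Monthly rate r = 0.075/12 = 0.00625, n = 72
FV = $600.00 × ((1 + 0.075/12)^72 − 1) / (0.075/12)
FV = $600.00 × 90.578789
FV = $54,347.27

FV = PMT × ((1+r)^n - 1)/r = $54,347.27


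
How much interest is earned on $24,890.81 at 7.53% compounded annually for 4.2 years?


Compound interest earned = final amount − principal.
A = P(1 + r/n)^(nt) = $24,890.81 × (1 + 0.0753/1)^(1 × 4.2) = $33,764.75
Interest = A − P = $33,764.75 − $24,890.81 = $8,873.94

Interest = A - P = $8,873.94


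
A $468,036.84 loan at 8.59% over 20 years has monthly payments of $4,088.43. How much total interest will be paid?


Total paid over the life of the loan = PMT × n.
Total paid = $4,088.43 × 240 = $981,223.20
Total interest = total paid − principal = $981,223.20 − $468,036.84 = $513,186.36

Total interest = (PMT × n) - PV = $513,186.36


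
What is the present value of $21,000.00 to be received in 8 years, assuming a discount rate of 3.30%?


Present value formula: PV = FV / (1 + r)^t
PV = $21,000.00 / (1 + 0.033)^8
PV = $21,000.00 / 1.296590
PV = $16,196.33

PV = FV / (1 + r)^t = $16,196.33


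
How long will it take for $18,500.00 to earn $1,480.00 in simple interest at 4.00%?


Rearrange the simple interest formula for t:
I = P × r × t  ⇒  t = I / (P × r)
t = $1,480.00 / ($18,500.00 × 0.04)
t = 2

t = I/(P×r) = 2 years


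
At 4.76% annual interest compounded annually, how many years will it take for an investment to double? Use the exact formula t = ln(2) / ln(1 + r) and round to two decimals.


Doubling condition: (1 + r)^t = 2
Take ln of both sides: t × ln(1 + r) = ln(2)
t = ln(2) / ln(1 + r)
t = 0.693147 / 0.046502
t = 14.91

t = ln(2) / ln(1 + r) = 14.91 years


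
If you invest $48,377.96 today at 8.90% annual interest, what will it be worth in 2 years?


Future value formula: FV = PV × (1 + r)^t
FV = $48,377.96 × (1 + 0.089)^2
FV = $48,377.96 × 1.185921
FV = $57,372.44

FV = PV × (1 + r)^t = $57,372.44


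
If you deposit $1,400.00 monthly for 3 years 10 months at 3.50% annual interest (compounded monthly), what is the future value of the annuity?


Future value of an ordinary annuity: FV = PMT × ((1 + r)^n − 1) / r
Monthly rate r = 0.035/12 ≈ 0.00291667, n = 46
FV = $1,400.00 × ((1 + 0.035/12)^46 − 1) / (0.035/12)
FV = $1,400.00 × 49.152036
FV = $68,812.85

FV = PMT × ((1+r)^n - 1)/r = $68,812.85


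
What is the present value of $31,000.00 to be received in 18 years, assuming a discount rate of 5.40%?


Present value formula: PV = FV / (1 + r)^t
PV = $31,000.00 / (1 + 0.054)^18
PV = $31,000.00 / 2.577098
PV = $12,029.03

PV = FV / (1 + r)^t = $12,029.03


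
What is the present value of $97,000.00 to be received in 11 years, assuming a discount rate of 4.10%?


Present value formula: PV = FV / (1 + r)^t
PV = $97,000.00 / (1 + 0.041)^11
PV = $97,000.00 / 1.5558153
PV = $62,346.73

PV = FV / (1 + r)^t = $62,346.73


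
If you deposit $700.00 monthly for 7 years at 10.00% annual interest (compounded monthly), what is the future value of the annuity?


Future value of an ordinary annuity: FV = PMT × ((1 + r)^n − 1) / r
Monthly rate r = 0.1/12 ≈ 0.00833333, n = 84
FV = $700.00 × ((1 + 0.1/12)^84 − 1) / (0.1/12)
FV = $700.00 × 120.950418
FV = $84,665.29

FV = PMT × ((1+r)^n - 1)/r = $84,665.29


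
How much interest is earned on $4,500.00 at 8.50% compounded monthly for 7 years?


Compound interest earned = final amount − principal.
A = P(1 + r/n)^(nt) = $4,500.00 × (1 + 0.085/12)^(12 × 7) = $8,141.55
Interest = A − P = $8,141.55 − $4,500.00 = $3,641.55

Interest = A - P = $3,641.55


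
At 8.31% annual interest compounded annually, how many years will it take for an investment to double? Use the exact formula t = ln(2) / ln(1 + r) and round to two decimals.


Doubling condition: (1 + r)^t = 2
Take ln of both sides: t × ln(1 + r) = ln(2)
t = ln(2) / ln(1 + r)
t = 0.693147 / 0.079827
t = 8.68

t = ln(2) / ln(1 + r) = 8.68 years


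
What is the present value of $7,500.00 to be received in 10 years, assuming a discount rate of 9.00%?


Present value formula: PV = FV / (1 + r)^t
PV = $7,500.00 / (1 + 0.09)^10
PV = $7,500.00 / 2.367364
PV = $3,168.08

PV = FV / (1 + r)^t = $3,168.08


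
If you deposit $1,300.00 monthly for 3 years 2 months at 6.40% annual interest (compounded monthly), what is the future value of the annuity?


Future value of an ordinary annuity: FV = PMT × ((1 + r)^n − 1) / r
Monthly rate r = 0.064/12 ≈ 0.00533333, n = 38
FV = $1,300.00 × ((1 + 0.064/12)^38 − 1) / (0.064/12)
FV = $1,300.00 × 42.000907
FV = $54,601.18

FV = PMT × ((1+r)^n - 1)/r = $54,601.18


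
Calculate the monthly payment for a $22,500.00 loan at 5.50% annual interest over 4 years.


Loan payment formula: PMT = PV × r / (1 − (1 + r)^(−n))
Monthly rate r = 0.055/12 ≈ 0.00458333, n = 48 months
Denominator: 1 − (1 + 0.055/12)^(−48) = 0.197078
PMT = $22,500.00 × (0.055/12) / 0.197078
PMT = $523.27 per month

PMT = PV × r / (1-(1+r)^(-n)) = $523.27/month


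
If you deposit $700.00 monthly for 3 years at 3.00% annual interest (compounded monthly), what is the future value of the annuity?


Future value of an ordinary annuity: FV = PMT × ((1 + r)^n − 1) / r
Monthly rate r = 0.03/12 = 0.0025, n = 36
FV = $700.00 × ((1 + 0.03/12)^36 − 1) / (0.03/12)
FV = $700.00 × 37.620560
FV = $26,334.39

FV = PMT × ((1+r)^n - 1)/r = $26,334.39


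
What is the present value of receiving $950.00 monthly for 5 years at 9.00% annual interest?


Present value of an ordinary annuity: PV = PMT × (1 − (1 + r)^(−n)) / r
Monthly rate r = 0.09/12 = 0.0075, n = 60
PV = $950.00 × (1 − (1 + 0.09/12)^(−60)) / (0.09/12)
PV = $950.00 × 48.1733735
PV = $45,764.70

PV = PMT × (1-(1+r)^(-n))/r = $45,764.70


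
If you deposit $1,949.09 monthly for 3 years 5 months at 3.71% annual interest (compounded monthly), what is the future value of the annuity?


Future value of an ordinary annuity: FV = PMT × ((1 + r)^n − 1) / r
Monthly rate r = 0.0371/12 ≈ 0.00309167, n = 41
FV = $1,949.09 × ((1 + 0.0371/12)^41 − 1) / (0.0371/12)
FV = $1,949.09 × 43.6401217
FV = $85,058.52

FV = PMT × ((1+r)^n - 1)/r = $85,058.52


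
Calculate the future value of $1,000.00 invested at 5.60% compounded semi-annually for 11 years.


Compound interest formula: A = P(1 + r/n)^(nt)
A = $1,000.00 × (1 + 0.056/2)^(2 × 11)
Growth factor: (1 + 0.056/2)^22 = 1.835898
A = $1,000.00 × 1.835898
A = $1,835.90

A = P(1 + r/n)^(nt) = $1,835.90


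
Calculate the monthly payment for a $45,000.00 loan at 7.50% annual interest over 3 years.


Loan payment formula: PMT = PV × r / (1 − (1 + r)^(−n))
Monthly rate r = 0.075/12 = 0.00625, n = 36 months
Denominator: 1 − (1 + 0.075/12)^(−36) = 0.200924
PMT = $45,000.00 × (0.075/12) / 0.200924
PMT = $1,399.78 per month

PMT = PV × r / (1-(1+r)^(-n)) = $1,399.78/month


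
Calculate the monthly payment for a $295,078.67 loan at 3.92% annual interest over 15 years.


Loan payment formula: PMT = PV × r / (1 − (1 + r)^(−n))
Monthly rate r = 0.0392/12 ≈ 0.00326667, n = 180 months
Denominator: 1 − (1 + 0.0392/12)^(−180) = 0.444030
PMT = $295,078.67 × (0.0392/12) / 0.444030
PMT = $2,170.85 per month

PMT = PV × r / (1-(1+r)^(-n)) = $2,170.85/month


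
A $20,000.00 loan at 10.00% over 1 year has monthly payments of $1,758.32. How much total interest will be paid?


Total paid over the life of the loan = PMT × n.
Total paid = $1,758.32 × 12 = $21,099.84
Total interest = total paid − principal = $21,099.84 − $20,000.00 = $1,099.84

Total interest = (PMT × n) - PV = $1,099.84


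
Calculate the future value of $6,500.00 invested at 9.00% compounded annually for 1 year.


Compound interest formula: A = P(1 + r/n)^(nt)
A = $6,500.00 × (1 + 0.09/1)^(1 × 1)
Growth factor: (1 + 0.09/1)^1 = 1.090000
A = $6,500.00 × 1.090000
A = $7,085.00

A = P(1 + r/n)^(nt) = $7,085.00


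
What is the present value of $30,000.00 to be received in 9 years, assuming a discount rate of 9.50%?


Present value formula: PV = FV / (1 + r)^t
PV = $30,000.00 / (1 + 0.095)^9
PV = $30,000.00 / 2.263222
PV = $13,255.44

PV = FV / (1 + r)^t = $13,255.44


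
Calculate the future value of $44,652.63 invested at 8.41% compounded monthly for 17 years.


Compound interest formula: A = P(1 + r/n)^(nt)
A = $44,652.63 × (1 + 0.0841/12)^(12 × 17)
Growth factor: (1 + 0.0841/12)^204 = 4.1566663
A = $44,652.63 × 4.1566663
A = $185,606.08

A = P(1 + r/n)^(nt) = $185,606.08


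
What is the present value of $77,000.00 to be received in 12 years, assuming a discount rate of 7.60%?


Present value formula: PV = FV / (1 + r)^t
PV = $77,000.00 / (1 + 0.076)^12
PV = $77,000.00 / 2.4085034
PV = $31,970.06

PV = FV / (1 + r)^t = $31,970.06


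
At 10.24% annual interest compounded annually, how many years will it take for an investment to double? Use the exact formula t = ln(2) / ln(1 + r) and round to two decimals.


Doubling condition: (1 + r)^t = 2
Take ln of both sides: t × ln(1 + r) = ln(2)
t = ln(2) / ln(1 + r)
t = 0.693147 / 0.097490
t = 7.11

t = ln(2) / ln(1 + r) = 7.11 years


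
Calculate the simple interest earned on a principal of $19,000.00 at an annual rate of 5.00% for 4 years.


Simple interest formula: I = P × r × t
I = $19,000.00 × 0.05 × 4
I = $3,800.00

I = P × r × t = $3,800.00


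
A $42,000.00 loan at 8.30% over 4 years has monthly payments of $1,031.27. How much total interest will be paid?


Total paid over the life of the loan = PMT × n.
Total paid = $1,031.27 × 48 = $49,500.96
Total interest = total paid − principal = $49,500.96 − $42,000.00 = $7,500.96

Total interest = (PMT × n) - PV = $7,500.96


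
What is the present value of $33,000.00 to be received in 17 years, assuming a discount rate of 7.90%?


Present value formula: PV = FV / (1 + r)^t
PV = $33,000.00 / (1 + 0.079)^17
PV = $33,000.00 / 3.642206
PV = $9,060.44

PV = FV / (1 + r)^t = $9,060.44


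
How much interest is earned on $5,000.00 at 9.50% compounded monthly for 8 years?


Compound interest earned = final amount − principal.
A = P(1 + r/n)^(nt) = $5,000.00 × (1 + 0.095/12)^(12 × 8) = $10,659.43
Interest = A − P = $10,659.43 − $5,000.00 = $5,659.43

Interest = A - P = $5,659.43


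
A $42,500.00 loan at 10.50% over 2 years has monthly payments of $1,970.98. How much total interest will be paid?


Total paid over the life of the loan = PMT × n.
Total paid = $1,970.98 × 24 = $47,303.52
Total interest = total paid − principal = $47,303.52 − $42,500.00 = $4,803.52

Total interest = (PMT × n) - PV = $4,803.52


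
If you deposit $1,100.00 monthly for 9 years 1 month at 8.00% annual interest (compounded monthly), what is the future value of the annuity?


Future value of an ordinary annuity: FV = PMT × ((1 + r)^n − 1) / r
Monthly rate r = 0.08/12 ≈ 0.00666667, n = 109
FV = $1,100.00 × ((1 + 0.08/12)^109 − 1) / (0.08/12)
FV = $1,100.00 × 159.479066
FV = $175,426.97

FV = PMT × ((1+r)^n - 1)/r = $175,426.97


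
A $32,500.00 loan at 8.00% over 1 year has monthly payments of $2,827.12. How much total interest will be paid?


Total paid over the life of the loan = PMT × n.
Total paid = $2,827.12 × 12 = $33,925.44
Total interest = total paid − principal = $33,925.44 − $32,500.00 = $1,425.44

Total interest = (PMT × n) - PV = $1,425.44


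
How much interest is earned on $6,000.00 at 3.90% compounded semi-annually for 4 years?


Compound interest earned = final amount − principal.
A = P(1 + r/n)^(nt) = $6,000.00 × (1 + 0.039/2)^(2 × 4) = $7,002.44
Interest = A − P = $7,002.44 − $6,000.00 = $1,002.44

Interest = A - P = $1,002.44


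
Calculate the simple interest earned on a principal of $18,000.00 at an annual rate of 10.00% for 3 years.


Simple interest formula: I = P × r × t
I = $18,000.00 × 0.1 × 3
I = $5,400.00

I = P × r × t = $5,400.00


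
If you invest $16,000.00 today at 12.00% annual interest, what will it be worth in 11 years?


Future value formula: FV = PV × (1 + r)^t
FV = $16,000.00 × (1 + 0.12)^11
FV = $16,000.00 × 3.478550
FV = $55,656.80

FV = PV × (1 + r)^t = $55,656.80


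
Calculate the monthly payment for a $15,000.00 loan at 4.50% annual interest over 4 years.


Loan payment formula: PMT = PV × r / (1 − (1 + r)^(−n))
Monthly rate r = 0.045/12 = 0.00375, n = 48 months
Denominator: 1 − (1 + 0.045/12)^(−48) = 0.164449
PMT = $15,000.00 × (0.045/12) / 0.164449
PMT = $342.05 per month

PMT = PV × r / (1-(1+r)^(-n)) = $342.05/month


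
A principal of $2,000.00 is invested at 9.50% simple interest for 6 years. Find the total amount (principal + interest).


Total amount formula: A = P(1 + rt) = P + P·r·t
Interest: I = P × r × t = $2,000.00 × 0.095 × 6 = $1,140.00
A = P + I = $2,000.00 + $1,140.00 = $3,140.00

A = P + I = P(1 + rt) = $3,140.00
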